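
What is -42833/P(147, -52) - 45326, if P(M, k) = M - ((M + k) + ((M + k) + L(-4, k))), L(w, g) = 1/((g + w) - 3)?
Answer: -112419589/2536 ≈ -44330.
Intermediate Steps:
L(w, g) = 1/(-3 + g + w)
P(M, k) = -M - 1/(-7 + k) - 2*k (P(M, k) = M - ((M + k) + ((M + k) + 1/(-3 + k - 4))) = M - ((M + k) + ((M + k) + 1/(-7 + k))) = M - ((M + k) + (M + k + 1/(-7 + k))) = M - (1/(-7 + k) + 2*M + 2*k) = M + (-1/(-7 + k) - 2*M - 2*k) = -M - 1/(-7 + k) - 2*k)
-42833/P(147, -52) - 45326 = -42833*(-7 - 52)/(-1 + (-7 - 52)*(-1*147 - 2*(-52))) - 45326 = -42833*(-59/(-1 - 59*(-147 + 104))) - 45326 = -42833*(-59/(-1 - 59*(-43))) - 45326 = -42833*(-59/(-1 + 2537)) - 45326 = -42833/((-1/59*2536)) - 45326 = -42833/(-2536/59) - 45326 = -42833*(-59/2536) - 45326 = 2527147/2536 - 45326 = -112419589/2536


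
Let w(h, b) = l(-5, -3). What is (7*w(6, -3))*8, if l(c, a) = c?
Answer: -280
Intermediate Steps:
w(h, b) = -5
(7*w(6, -3))*8 = (7*(-5))*8 = -35*8 = -280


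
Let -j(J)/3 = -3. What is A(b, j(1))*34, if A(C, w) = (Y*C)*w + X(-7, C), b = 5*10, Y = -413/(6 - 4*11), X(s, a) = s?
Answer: 3154928/19 ≈ 1.6605e+5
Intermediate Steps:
j(J) = 9 (j(J) = -3*(-3) = 9)
Y = 413/38 (Y = -413/(6 - 44) = -413/(-38) = -413*(-1/38) = 413/38 ≈ 10.868)
b = 50
A(C, w) = -7 + 413*C*w/38 (A(C, w) = (413*C/38)*w - 7 = 413*C*w/38 - 7 = -7 + 413*C*w/38)
A(b, j(1))*34 = (-7 + (413/38)*50*9)*34 = (-7 + 92925/19)*34 = (92792/19)*34 = 3154928/19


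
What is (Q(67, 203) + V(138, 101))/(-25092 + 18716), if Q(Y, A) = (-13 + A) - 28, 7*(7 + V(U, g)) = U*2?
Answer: -1361/44632 ≈ -0.030494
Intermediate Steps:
V(U, g) = -7 + 2*U/7 (V(U, g) = -7 + (U*2)/7 = -7 + (2*U)/7 = -7 + 2*U/7)
Q(Y, A) = -41 + A
(Q(67, 203) + V(138, 101))/(-25092 + 18716) = ((-41 + 203) + (-7 + (2/7)*138))/(-25092 + 18716) = (162 + (-7 + 276/7))/(-6376) = (162 + 227/7)*(-1/6376) = (1361/7)*(-1/6376) = -1361/44632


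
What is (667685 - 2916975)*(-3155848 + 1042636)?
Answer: 4753226619480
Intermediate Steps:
(667685 - 2916975)*(-3155848 + 1042636) = -2249290*(-2113212) = 4753226619480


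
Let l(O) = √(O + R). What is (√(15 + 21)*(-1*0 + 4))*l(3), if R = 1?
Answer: 48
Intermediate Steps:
l(O) = √(1 + O) (l(O) = √(O + 1) = √(1 + O))
(√(15 + 21)*(-1*0 + 4))*l(3) = (√(15 + 21)*(-1*0 + 4))*√(1 + 3) = (√36*(0 + 4))*√4 = (6*4)*2 = 24*2 = 48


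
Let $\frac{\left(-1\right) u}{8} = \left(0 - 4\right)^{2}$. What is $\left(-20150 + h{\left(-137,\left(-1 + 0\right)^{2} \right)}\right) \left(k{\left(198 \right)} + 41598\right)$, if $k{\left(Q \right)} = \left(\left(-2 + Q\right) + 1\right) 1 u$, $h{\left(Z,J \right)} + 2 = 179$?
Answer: $-327197686$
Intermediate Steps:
$u = -128$ ($u = - 8 \left(0 - 4\right)^{2} = - 8 \left(-4\right)^{2} = \left(-8\right) 16 = -128$)
$h{\left(Z,J \right)} = 177$ ($h{\left(Z,J \right)} = -2 + 179 = 177$)
$k{\left(Q \right)} = 128 - 128 Q$ ($k{\left(Q \right)} = \left(\left(-2 + Q\right) + 1\right) 1 \left(-128\right) = \left(-1 + Q\right) 1 \left(-128\right) = \left(-1 + Q\right) \left(-128\right) = 128 - 128 Q$)
$\left(-20150 + h{\left(-137,\left(-1 + 0\right)^{2} \right)}\right) \left(k{\left(198 \right)} + 41598\right) = \left(-20150 + 177\right) \left(\left(128 - 25344\right) + 41598\right) = - 19973 \left(\left(128 - 25344\right) + 41598\right) = - 19973 \left(-25216 + 41598\right) = \left(-19973\right) 16382 = -327197686$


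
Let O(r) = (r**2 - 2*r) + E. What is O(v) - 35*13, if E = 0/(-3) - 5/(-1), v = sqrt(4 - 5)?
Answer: -451 - 2*I ≈ -451.0 - 2.0*I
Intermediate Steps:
v = I (v = sqrt(-1) = I ≈ 1.0*I)
E = 5 (E = 0*(-1/3) - 5*(-1) = 0 + 5 = 5)
O(r) = 5 + r**2 - 2*r (O(r) = (r**2 - 2*r) + 5 = 5 + r**2 - 2*r)
O(v) - 35*13 = (5 + I**2 - 2*I) - 35*13 = (5 - 1 - 2*I) - 455 = (4 - 2*I) - 455 = -451 - 2*I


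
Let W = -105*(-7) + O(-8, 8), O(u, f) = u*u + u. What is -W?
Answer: -791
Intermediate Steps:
O(u, f) = u + u² (O(u, f) = u² + u = u + u²)
W = 791 (W = -105*(-7) - 8*(1 - 8) = 735 - 8*(-7) = 735 + 56 = 791)
-W = -1*791 = -791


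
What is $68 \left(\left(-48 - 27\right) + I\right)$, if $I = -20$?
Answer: $-6460$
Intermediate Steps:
$68 \left(\left(-48 - 27\right) + I\right) = 68 \left(\left(-48 - 27\right) - 20\right) = 68 \left(-75 - 20\right) = 68 \left(-95\right) = -6460$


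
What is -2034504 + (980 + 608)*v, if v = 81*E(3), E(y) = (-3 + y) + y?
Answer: -1648620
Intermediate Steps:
E(y) = -3 + 2*y
v = 243 (v = 81*(-3 + 2*3) = 81*(-3 + 6) = 81*3 = 243)
-2034504 + (980 + 608)*v = -2034504 + (980 + 608)*243 = -2034504 + 1588*243 = -2034504 + 385884 = -1648620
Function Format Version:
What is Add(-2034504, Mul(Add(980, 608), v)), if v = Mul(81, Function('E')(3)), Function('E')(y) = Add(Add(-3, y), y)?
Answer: -1648620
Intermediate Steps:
Function('E')(y) = Add(-3, Mul(2, y))
v = 243 (v = Mul(81, Add(-3, Mul(2, 3))) = Mul(81, Add(-3, 6)) = Mul(81, 3) = 243)
Add(-2034504, Mul(Add(980, 608), v)) = Add(-2034504, Mul(Add(980, 608), 243)) = Add(-2034504, Mul(1588, 243)) = Add(-2034504, 385884) = -1648620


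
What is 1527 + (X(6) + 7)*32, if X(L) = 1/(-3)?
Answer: 5221/3 ≈ 1740.3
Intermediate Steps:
X(L) = -⅓
1527 + (X(6) + 7)*32 = 1527 + (-⅓ + 7)*32 = 1527 + (20/3)*32 = 1527 + 640/3 = 5221/3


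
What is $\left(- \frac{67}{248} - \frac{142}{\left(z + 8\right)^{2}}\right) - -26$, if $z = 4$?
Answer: $\frac{13807}{558} \approx 24.744$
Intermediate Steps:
$\left(- \frac{67}{248} - \frac{142}{\left(z + 8\right)^{2}}\right) - -26 = \left(- \frac{67}{248} - \frac{142}{\left(4 + 8\right)^{2}}\right) - -26 = \left(\left(-67\right) \frac{1}{248} - \frac{142}{12^{2}}\right) + 26 = \left(- \frac{67}{248} - \frac{142}{144}\right) + 26 = \left(- \frac{67}{248} - \frac{71}{72}\right) + 26 = - \frac{701}{558} + 26 = \frac{13807}{558}$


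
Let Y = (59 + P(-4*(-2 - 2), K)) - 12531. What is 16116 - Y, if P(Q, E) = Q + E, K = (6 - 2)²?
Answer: 28556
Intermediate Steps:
K = 16 (K = 4² = 16)
P(Q, E) = E + Q
Y = -12440 (Y = (59 + (16 - 4*(-2 - 2))) - 12531 = (59 + (16 - 4*(-4))) - 12531 = (59 + (16 + 16)) - 12531 = (59 + 32) - 12531 = 91 - 12531 = -12440)
16116 - Y = 16116 - 1*(-12440) = 16116 + 12440 = 28556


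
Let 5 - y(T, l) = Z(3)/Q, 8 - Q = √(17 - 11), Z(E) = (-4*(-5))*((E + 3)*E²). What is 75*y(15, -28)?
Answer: -313125/29 - 40500*√6/29 ≈ -14218.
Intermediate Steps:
Z(E) = 20*E²*(3 + E) (Z(E) = 20*((3 + E)*E²) = 20*(E²*(3 + E)) = 20*E²*(3 + E))
Q = 8 - √6 (Q = 8 - √(17 - 11) = 8 - √6 ≈ 5.5505)
y(T, l) = 5 - 1080/(8 - √6) (y(T, l) = 5 - 20*3²*(3 + 3)/(8 - √6) = 5 - 20*9*6/(8 - √6) = 5 - 1080/(8 - √6))
75*y(15, -28) = 75*(-4175/29 - 540*√6/29) = -313125/29 - 40500*√6/29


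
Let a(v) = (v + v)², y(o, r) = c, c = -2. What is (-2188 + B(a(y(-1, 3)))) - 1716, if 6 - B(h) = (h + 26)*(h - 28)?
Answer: -3394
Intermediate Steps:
y(o, r) = -2
a(v) = 4*v² (a(v) = (2*v)² = 4*v²)
B(h) = 6 - (-28 + h)*(26 + h) (B(h) = 6 - (h + 26)*(h - 28) = 6 - (26 + h)*(-28 + h) = 6 - (-28 + h)*(26 + h))
(-2188 + B(a(y(-1, 3)))) - 1716 = (-2188 + (734 - (4*(-2)²)² + 2*(4*(-2)²))) - 1716 = (-2188 + (734 - (4*4)² + 2*(4*4))) - 1716 = (-2188 + (734 - 1*16² + 2*16)) - 1716 = (-2188 + (734 - 1*256 + 32)) - 1716 = (-2188 + (734 - 256 + 32)) - 1716 = (-2188 + 510) - 1716 = -1678 - 1716 = -3394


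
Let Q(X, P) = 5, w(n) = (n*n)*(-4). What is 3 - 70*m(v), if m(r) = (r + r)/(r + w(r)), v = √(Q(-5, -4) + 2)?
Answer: 473/111 + 560*√7/111 ≈ 17.609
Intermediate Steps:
w(n) = -4*n² (w(n) = n²*(-4) = -4*n²)
v = √7 (v = √(5 + 2) = √7 ≈ 2.6458)
m(r) = 2*r/(r - 4*r²) (m(r) = (r + r)/(r - 4*r²) = (2*r)/(r - 4*r²) = 2*r/(r - 4*r²))
3 - 70*m(v) = 3 - (-140)/(-1 + 4*√7) = 3 + 140/(-1 + 4*√7)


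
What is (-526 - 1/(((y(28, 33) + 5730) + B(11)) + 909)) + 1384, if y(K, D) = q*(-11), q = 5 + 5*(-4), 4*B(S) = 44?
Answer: 5847269/6815 ≈ 858.00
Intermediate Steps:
B(S) = 11 (B(S) = (¼)*44 = 11)
q = -15 (q = 5 - 20 = -15)
y(K, D) = 165 (y(K, D) = -15*(-11) = 165)
(-526 - 1/(((y(28, 33) + 5730) + B(11)) + 909)) + 1384 = (-526 - 1/(((165 + 5730) + 11) + 909)) + 1384 = (-526 - 1/((5895 + 11) + 909)) + 1384 = (-526 - 1/(5906 + 909)) + 1384 = (-526 - 1/6815) + 1384 = -3584691/6815 + 1384 = 5847269/6815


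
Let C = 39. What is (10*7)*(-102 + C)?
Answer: -4410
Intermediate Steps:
(10*7)*(-102 + C) = (10*7)*(-102 + 39) = 70*(-63) = -4410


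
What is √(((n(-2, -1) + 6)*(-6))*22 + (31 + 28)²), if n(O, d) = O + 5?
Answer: √2293 ≈ 47.885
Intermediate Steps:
n(O, d) = 5 + O
√(((n(-2, -1) + 6)*(-6))*22 + (31 + 28)²) = √((((5 - 2) + 6)*(-6))*22 + (31 + 28)²) = √(((3 + 6)*(-6))*22 + 59²) = √((9*(-6))*22 + 3481) = √(-54*22 + 3481) = √(-1188 + 3481) = √2293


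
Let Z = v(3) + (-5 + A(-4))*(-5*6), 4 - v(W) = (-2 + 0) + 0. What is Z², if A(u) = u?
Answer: 76176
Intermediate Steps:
v(W) = 6 (v(W) = 4 - ((-2 + 0) + 0) = 4 - (-2 + 0) = 4 - 1*(-2) = 4 + 2 = 6)
Z = 276 (Z = 6 + (-5 - 4)*(-5*6) = 6 - 9*(-30) = 6 + 270 = 276)
Z² = 276² = 76176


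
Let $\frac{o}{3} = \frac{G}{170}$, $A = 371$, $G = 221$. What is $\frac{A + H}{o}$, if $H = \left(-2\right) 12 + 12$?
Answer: $\frac{3590}{39} \approx 92.051$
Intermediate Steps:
$o = \frac{39}{10}$ ($o = 3 \cdot \frac{221}{170} = 3 \cdot 221 \cdot \frac{1}{170} = 3 \cdot \frac{13}{10} = \frac{39}{10} \approx 3.9$)
$H = -12$ ($H = -24 + 12 = -12$)
$\frac{A + H}{o} = \frac{371 - 12}{\frac{39}{10}} = 359 \cdot \frac{10}{39} = \frac{3590}{39}$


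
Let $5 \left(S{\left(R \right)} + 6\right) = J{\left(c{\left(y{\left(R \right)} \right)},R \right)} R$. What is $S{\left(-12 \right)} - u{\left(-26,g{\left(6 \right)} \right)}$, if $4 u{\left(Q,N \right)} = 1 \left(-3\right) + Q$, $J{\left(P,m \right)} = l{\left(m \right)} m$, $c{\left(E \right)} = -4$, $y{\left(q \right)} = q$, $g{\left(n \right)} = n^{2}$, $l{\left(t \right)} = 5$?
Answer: $\frac{581}{4} \approx 145.25$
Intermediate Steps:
$J{\left(P,m \right)} = 5 m$
$u{\left(Q,N \right)} = - \frac{3}{4} + \frac{Q}{4}$ ($u{\left(Q,N \right)} = \frac{1 \left(-3\right) + Q}{4} = \frac{-3 + Q}{4} = - \frac{3}{4} + \frac{Q}{4}$)
$S{\left(R \right)} = -6 + R^{2}$ ($S{\left(R \right)} = -6 + \frac{5 R R}{5} = -6 + \frac{5 R^{2}}{5} = -6 + R^{2}$)
$S{\left(-12 \right)} - u{\left(-26,g{\left(6 \right)} \right)} = \left(-6 + \left(-12\right)^{2}\right) - \left(- \frac{3}{4} + \frac{1}{4} \left(-26\right)\right) = \left(-6 + 144\right) - \left(- \frac{3}{4} - \frac{13}{2}\right) = 138 - - \frac{29}{4} = 138 + \frac{29}{4} = \frac{581}{4}$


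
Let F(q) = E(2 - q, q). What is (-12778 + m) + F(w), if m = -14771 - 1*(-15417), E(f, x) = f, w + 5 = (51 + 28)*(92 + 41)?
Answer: -22632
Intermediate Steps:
w = 10502 (w = -5 + (51 + 28)*(92 + 41) = -5 + 79*133 = -5 + 10507 = 10502)
F(q) = 2 - q
m = 646 (m = -14771 + 15417 = 646)
(-12778 + m) + F(w) = (-12778 + 646) + (2 - 1*10502) = -12132 + (2 - 10502) = -12132 - 10500 = -22632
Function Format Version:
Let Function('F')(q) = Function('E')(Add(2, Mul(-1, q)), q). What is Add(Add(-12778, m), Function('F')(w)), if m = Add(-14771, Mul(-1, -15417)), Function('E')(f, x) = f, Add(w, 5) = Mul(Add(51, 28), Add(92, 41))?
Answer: -22632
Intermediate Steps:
w = 10502 (w = Add(-5, Mul(Add(51, 28), Add(92, 41))) = Add(-5, Mul(79, 133)) = Add(-5, 10507) = 10502)
Function('F')(q) = Add(2, Mul(-1, q))
m = 646 (m = Add(-14771, 15417) = 646)
Add(Add(-12778, m), Function('F')(w)) = Add(Add(-12778, 646), Add(2, Mul(-1, 10502))) = Add(-12132, Add(2, -10502)) = Add(-12132, -10500) = -22632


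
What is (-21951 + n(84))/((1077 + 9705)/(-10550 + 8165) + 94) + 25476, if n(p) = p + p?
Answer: 199438139/7904 ≈ 25233.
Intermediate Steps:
n(p) = 2*p
(-21951 + n(84))/((1077 + 9705)/(-10550 + 8165) + 94) + 25476 = (-21951 + 2*84)/((1077 + 9705)/(-10550 + 8165) + 94) + 25476 = (-21951 + 168)/(10782/(-2385) + 94) + 25476 = -21783/(10782*(-1/2385) + 94) + 25476 = -21783/(-1198/265 + 94) + 25476 = -21783/23712/265 + 25476 = -21783*265/23712 + 25476 = -1924165/7904 + 25476 = 199438139/7904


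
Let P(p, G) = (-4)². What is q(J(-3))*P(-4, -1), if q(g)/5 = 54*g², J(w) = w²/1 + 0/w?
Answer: 349920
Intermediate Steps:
P(p, G) = 16
J(w) = w² (J(w) = w²*1 + 0 = w² + 0 = w²)
q(g) = 270*g² (q(g) = 5*(54*g²) = 270*g²)
q(J(-3))*P(-4, -1) = (270*((-3)²)²)*16 = (270*9²)*16 = (270*81)*16 = 21870*16 = 349920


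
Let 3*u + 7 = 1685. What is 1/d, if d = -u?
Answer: -3/1678 ≈ -0.0017878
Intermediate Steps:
u = 1678/3 (u = -7/3 + (⅓)*1685 = -7/3 + 1685/3 = 1678/3 ≈ 559.33)
d = -1678/3 (d = -1*1678/3 = -1678/3 ≈ -559.33)
1/d = 1/(-1678/3) = -3/1678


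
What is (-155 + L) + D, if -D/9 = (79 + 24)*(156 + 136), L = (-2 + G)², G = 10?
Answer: -270775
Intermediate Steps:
L = 64 (L = (-2 + 10)² = 8² = 64)
D = -270684 (D = -9*(79 + 24)*(156 + 136) = -927*292 = -9*30076 = -270684)
(-155 + L) + D = (-155 + 64) - 270684 = -91 - 270684 = -270775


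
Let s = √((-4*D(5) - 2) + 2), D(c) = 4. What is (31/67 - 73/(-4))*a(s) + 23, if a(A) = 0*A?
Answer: 23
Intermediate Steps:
s = 4*I (s = √((-4*4 - 2) + 2) = √((-16 - 2) + 2) = √(-18 + 2) = √(-16) = 4*I ≈ 4.0*I)
a(A) = 0
(31/67 - 73/(-4))*a(s) + 23 = (31/67 - 73/(-4))*0 + 23 = (31*(1/67) - 73*(-¼))*0 + 23 = (31/67 + 73/4)*0 + 23 = (5015/268)*0 + 23 = 0 + 23 = 23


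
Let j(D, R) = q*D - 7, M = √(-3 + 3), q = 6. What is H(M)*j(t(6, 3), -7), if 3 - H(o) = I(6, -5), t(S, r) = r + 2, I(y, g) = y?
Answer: -69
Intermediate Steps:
t(S, r) = 2 + r
M = 0 (M = √0 = 0)
j(D, R) = -7 + 6*D (j(D, R) = 6*D - 7 = -7 + 6*D)
H(o) = -3 (H(o) = 3 - 1*6 = 3 - 6 = -3)
H(M)*j(t(6, 3), -7) = -3*(-7 + 6*(2 + 3)) = -3*(-7 + 6*5) = -3*(-7 + 30) = -3*23 = -69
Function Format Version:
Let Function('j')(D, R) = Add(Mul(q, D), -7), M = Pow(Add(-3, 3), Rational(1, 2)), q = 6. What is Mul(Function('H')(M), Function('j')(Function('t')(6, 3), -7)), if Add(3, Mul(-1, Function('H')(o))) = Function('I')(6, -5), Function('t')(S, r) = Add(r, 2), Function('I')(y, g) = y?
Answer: -69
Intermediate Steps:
Function('t')(S, r) = Add(2, r)
M = 0 (M = Pow(0, Rational(1, 2)) = 0)
Function('j')(D, R) = Add(-7, Mul(6, D)) (Function('j')(D, R) = Add(Mul(6, D), -7) = Add(-7, Mul(6, D)))
Function('H')(o) = -3 (Function('H')(o) = Add(3, Mul(-1, 6)) = Add(3, -6) = -3)
Mul(Function('H')(M), Function('j')(Function('t')(6, 3), -7)) = Mul(-3, Add(-7, Mul(6, Add(2, 3)))) = Mul(-3, Add(-7, Mul(6, 5))) = Mul(-3, Add(-7, 30)) = Mul(-3, 23) = -69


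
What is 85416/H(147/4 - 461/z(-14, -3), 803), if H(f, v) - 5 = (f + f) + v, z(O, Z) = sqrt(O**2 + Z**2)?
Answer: 20580415760/211258103 + 105004736*sqrt(205)/211258103 ≈ 104.53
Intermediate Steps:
H(f, v) = 5 + v + 2*f (H(f, v) = 5 + ((f + f) + v) = 5 + (2*f + v) = 5 + (v + 2*f) = 5 + v + 2*f)
85416/H(147/4 - 461/z(-14, -3), 803) = 85416/(5 + 803 + 2*(147/4 - 461/sqrt((-14)**2 + (-3)**2))) = 85416/(5 + 803 + 2*(147*(1/4) - 461/sqrt(196 + 9))) = 85416/(5 + 803 + 2*(147/4 - 461*sqrt(205)/205)) = 85416/(5 + 803 + (147/2 - 922*sqrt(205)/205)) = 85416/(1763/2 - 922*sqrt(205)/205)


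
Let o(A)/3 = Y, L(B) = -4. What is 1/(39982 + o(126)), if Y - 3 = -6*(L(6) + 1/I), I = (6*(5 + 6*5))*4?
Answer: 140/5608817 ≈ 2.4961e-5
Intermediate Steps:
I = 840 (I = (6*(5 + 30))*4 = (6*35)*4 = 210*4 = 840)
Y = 3779/140 (Y = 3 - 6*(-4 + 1/840) = 3 - 6*(-3359/840) = 3 + 3359/140 = 3779/140 ≈ 26.993)
o(A) = 11337/140 (o(A) = 3*(3779/140) = 11337/140)
1/(39982 + o(126)) = 1/(39982 + 11337/140) = 1/(5608817/140) = 140/5608817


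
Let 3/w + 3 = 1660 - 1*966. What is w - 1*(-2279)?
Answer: 1574792/691 ≈ 2279.0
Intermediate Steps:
w = 3/691 (w = 3/(-3 + (1660 - 1*966)) = 3/(-3 + (1660 - 966)) = 3/(-3 + 694) = 3/691 ≈ 0.0043415)
w - 1*(-2279) = 3/691 - 1*(-2279) = 3/691 + 2279 = 1574792/691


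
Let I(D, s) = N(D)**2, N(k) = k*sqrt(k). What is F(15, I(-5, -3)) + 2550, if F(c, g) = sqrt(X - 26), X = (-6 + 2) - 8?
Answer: 2550 + I*sqrt(38) ≈ 2550.0 + 6.1644*I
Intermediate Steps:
N(k) = k**(3/2)
X = -12 (X = -4 - 8 = -12)
I(D, s) = D**3 (I(D, s) = (D**(3/2))**2 = D**3)
F(c, g) = I*sqrt(38) (F(c, g) = sqrt(-12 - 26) = sqrt(-38) = I*sqrt(38))
F(15, I(-5, -3)) + 2550 = I*sqrt(38) + 2550 = 2550 + I*sqrt(38)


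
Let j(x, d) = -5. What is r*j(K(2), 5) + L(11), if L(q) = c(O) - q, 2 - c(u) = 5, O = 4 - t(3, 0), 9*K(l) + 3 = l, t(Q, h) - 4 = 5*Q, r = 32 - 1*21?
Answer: -69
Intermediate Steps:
r = 11 (r = 32 - 21 = 11)
t(Q, h) = 4 + 5*Q
K(l) = -⅓ + l/9
O = -15 (O = 4 - (4 + 5*3) = 4 - (4 + 15) = 4 - 1*19 = 4 - 19 = -15)
c(u) = -3 (c(u) = 2 - 1*5 = 2 - 5 = -3)
L(q) = -3 - q
r*j(K(2), 5) + L(11) = 11*(-5) + (-3 - 1*11) = -55 + (-3 - 11) = -55 - 14 = -69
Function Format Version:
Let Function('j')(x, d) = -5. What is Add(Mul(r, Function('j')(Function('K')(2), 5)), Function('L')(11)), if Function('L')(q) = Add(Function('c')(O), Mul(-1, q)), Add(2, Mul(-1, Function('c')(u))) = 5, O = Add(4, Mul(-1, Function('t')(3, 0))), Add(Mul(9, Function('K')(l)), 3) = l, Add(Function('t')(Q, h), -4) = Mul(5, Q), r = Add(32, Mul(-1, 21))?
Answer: -69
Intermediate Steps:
r = 11 (r = Add(32, -21) = 11)
Function('t')(Q, h) = Add(4, Mul(5, Q))
Function('K')(l) = Add(Rational(-1, 3), Mul(Rational(1, 9), l))
O = -15 (O = Add(4, Mul(-1, Add(4, Mul(5, 3)))) = Add(4, Mul(-1, Add(4, 15))) = Add(4, Mul(-1, 19)) = Add(4, -19) = -15)
Function('c')(u) = -3 (Function('c')(u) = Add(2, Mul(-1, 5)) = Add(2, -5) = -3)
Function('L')(q) = Add(-3, Mul(-1, q))
Add(Mul(r, Function('j')(Function('K')(2), 5)), Function('L')(11)) = Add(Mul(11, -5), Add(-3, Mul(-1, 11))) = Add(-55, Add(-3, -11)) = Add(-55, -14) = -69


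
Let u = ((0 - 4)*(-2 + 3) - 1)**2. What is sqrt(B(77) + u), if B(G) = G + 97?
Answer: sqrt(199) ≈ 14.107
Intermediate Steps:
B(G) = 97 + G
u = 25 (u = (-4*1 - 1)**2 = (-4 - 1)**2 = (-5)**2 = 25)
sqrt(B(77) + u) = sqrt((97 + 77) + 25) = sqrt(174 + 25) = sqrt(199)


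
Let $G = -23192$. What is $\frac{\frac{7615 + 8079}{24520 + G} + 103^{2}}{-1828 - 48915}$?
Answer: $- \frac{7052223}{33693352} \approx -0.20931$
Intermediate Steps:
$\frac{\frac{7615 + 8079}{24520 + G} + 103^{2}}{-1828 - 48915} = \frac{\frac{7615 + 8079}{24520 - 23192} + 103^{2}}{-1828 - 48915} = \frac{\frac{15694}{1328} + 10609}{-50743} = \left(15694 \cdot \frac{1}{1328} + 10609\right) \left(- \frac{1}{50743}\right) = \left(\frac{7847}{664} + 10609\right) \left(- \frac{1}{50743}\right) = \frac{7052223}{664} \left(- \frac{1}{50743}\right) = - \frac{7052223}{33693352}$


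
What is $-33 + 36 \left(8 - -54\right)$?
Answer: $2199$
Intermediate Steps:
$-33 + 36 \left(8 - -54\right) = -33 + 36 \left(8 + 54\right) = -33 + 36 \cdot 62 = -33 + 2232 = 2199$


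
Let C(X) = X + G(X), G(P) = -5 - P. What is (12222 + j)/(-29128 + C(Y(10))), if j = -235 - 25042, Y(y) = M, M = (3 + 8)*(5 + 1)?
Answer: 13055/29133 ≈ 0.44812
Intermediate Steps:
M = 66 (M = 11*6 = 66)
Y(y) = 66
C(X) = -5 (C(X) = X + (-5 - X) = -5)
j = -25277
(12222 + j)/(-29128 + C(Y(10))) = (12222 - 25277)/(-29128 - 5) = -13055/(-29133) = -13055*(-1/29133) = 13055/29133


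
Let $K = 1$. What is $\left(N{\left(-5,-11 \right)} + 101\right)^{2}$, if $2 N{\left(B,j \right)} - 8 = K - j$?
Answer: $12321$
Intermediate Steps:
$N{\left(B,j \right)} = \frac{9}{2} - \frac{j}{2}$ ($N{\left(B,j \right)} = 4 + \frac{1 - j}{2} = 4 - \left(- \frac{1}{2} + \frac{j}{2}\right) = \frac{9}{2} - \frac{j}{2}$)
$\left(N{\left(-5,-11 \right)} + 101\right)^{2} = \left(\left(\frac{9}{2} - - \frac{11}{2}\right) + 101\right)^{2} = \left(\left(\frac{9}{2} + \frac{11}{2}\right) + 101\right)^{2} = \left(10 + 101\right)^{2} = 111^{2} = 12321$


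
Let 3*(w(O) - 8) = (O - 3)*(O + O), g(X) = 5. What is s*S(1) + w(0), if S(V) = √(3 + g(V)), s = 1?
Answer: 8 + 2*√2 ≈ 10.828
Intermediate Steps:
w(O) = 8 + 2*O*(-3 + O)/3 (w(O) = 8 + ((O - 3)*(O + O))/3 = 8 + ((-3 + O)*(2*O))/3 = 8 + (2*O*(-3 + O))/3 = 8 + 2*O*(-3 + O)/3)
S(V) = 2*√2 (S(V) = √(3 + 5) = √8 = 2*√2)
s*S(1) + w(0) = 1*(2*√2) + (8 - 2*0 + (⅔)*0²) = 2*√2 + (8 + 0 + (⅔)*0) = 2*√2 + (8 + 0 + 0) = 2*√2 + 8 = 8 + 2*√2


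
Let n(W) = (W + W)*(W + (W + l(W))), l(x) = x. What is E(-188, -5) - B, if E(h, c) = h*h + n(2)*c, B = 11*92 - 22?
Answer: 34234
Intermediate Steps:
B = 990 (B = 1012 - 22 = 990)
n(W) = 6*W**2 (n(W) = (W + W)*(W + (W + W)) = (2*W)*(W + 2*W) = (2*W)*(3*W) = 6*W**2)
E(h, c) = h**2 + 24*c (E(h, c) = h*h + (6*2**2)*c = h**2 + (6*4)*c = h**2 + 24*c)
E(-188, -5) - B = ((-188)**2 + 24*(-5)) - 1*990 = (35344 - 120) - 990 = 35224 - 990 = 34234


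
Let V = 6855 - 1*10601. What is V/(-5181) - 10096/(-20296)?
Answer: 16042024/13144197 ≈ 1.2205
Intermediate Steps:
V = -3746 (V = 6855 - 10601 = -3746)
V/(-5181) - 10096/(-20296) = -3746/(-5181) - 10096/(-20296) = -3746*(-1/5181) - 10096*(-1/20296) = 3746/5181 + 1262/2537 = 16042024/13144197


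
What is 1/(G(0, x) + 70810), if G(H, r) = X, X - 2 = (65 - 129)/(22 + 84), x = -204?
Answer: 53/3753004 ≈ 1.4122e-5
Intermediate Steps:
X = 74/53 (X = 2 + (65 - 129)/(22 + 84) = 2 - 64/106 = 2 - 64*1/106 = 2 - 32/53 = 74/53 ≈ 1.3962)
G(H, r) = 74/53
1/(G(0, x) + 70810) = 1/(74/53 + 70810) = 1/(3753004/53) = 53/3753004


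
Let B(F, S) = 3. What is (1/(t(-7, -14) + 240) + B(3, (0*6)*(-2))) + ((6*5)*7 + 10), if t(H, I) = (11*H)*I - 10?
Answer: 291685/1308 ≈ 223.00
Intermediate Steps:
t(H, I) = -10 + 11*H*I (t(H, I) = 11*H*I - 10 = -10 + 11*H*I)
(1/(t(-7, -14) + 240) + B(3, (0*6)*(-2))) + ((6*5)*7 + 10) = (1/((-10 + 11*(-7)*(-14)) + 240) + 3) + ((6*5)*7 + 10) = (1/((-10 + 1078) + 240) + 3) + (30*7 + 10) = (1/(1068 + 240) + 3) + (210 + 10) = (1/1308 + 3) + 220 = 3925/1308 + 220 = 291685/1308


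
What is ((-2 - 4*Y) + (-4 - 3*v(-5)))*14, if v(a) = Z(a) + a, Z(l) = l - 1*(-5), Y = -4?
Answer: 350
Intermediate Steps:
Z(l) = 5 + l (Z(l) = l + 5 = 5 + l)
v(a) = 5 + 2*a (v(a) = (5 + a) + a = 5 + 2*a)
((-2 - 4*Y) + (-4 - 3*v(-5)))*14 = ((-2 - 4*(-4)) + (-4 - 3*(5 + 2*(-5))))*14 = ((-2 + 16) + (-4 - 3*(5 - 10)))*14 = (14 + (-4 - 3*(-5)))*14 = (14 + (-4 + 15))*14 = (14 + 11)*14 = 25*14 = 350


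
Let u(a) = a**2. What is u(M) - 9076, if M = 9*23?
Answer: 33773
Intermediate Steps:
M = 207
u(M) - 9076 = 207**2 - 9076 = 42849 - 9076 = 33773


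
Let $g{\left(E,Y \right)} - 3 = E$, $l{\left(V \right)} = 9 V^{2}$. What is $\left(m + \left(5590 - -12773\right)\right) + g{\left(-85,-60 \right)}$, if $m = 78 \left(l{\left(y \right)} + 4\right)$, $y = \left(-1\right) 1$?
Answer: $19295$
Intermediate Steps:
$y = -1$
$g{\left(E,Y \right)} = 3 + E$
$m = 1014$ ($m = 78 \left(9 \left(-1\right)^{2} + 4\right) = 78 \left(9 \cdot 1 + 4\right) = 78 \left(9 + 4\right) = 78 \cdot 13 = 1014$)
$\left(m + \left(5590 - -12773\right)\right) + g{\left(-85,-60 \right)} = \left(1014 + \left(5590 - -12773\right)\right) + \left(3 - 85\right) = \left(1014 + \left(5590 + 12773\right)\right) - 82 = \left(1014 + 18363\right) - 82 = 19377 - 82 = 19295$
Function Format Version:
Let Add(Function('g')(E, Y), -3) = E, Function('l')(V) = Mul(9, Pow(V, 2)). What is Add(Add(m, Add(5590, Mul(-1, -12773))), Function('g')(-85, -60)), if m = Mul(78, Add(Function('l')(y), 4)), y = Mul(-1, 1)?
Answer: 19295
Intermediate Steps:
y = -1
Function('g')(E, Y) = Add(3, E)
m = 1014 (m = Mul(78, Add(Mul(9, Pow(-1, 2)), 4)) = Mul(78, Add(Mul(9, 1), 4)) = Mul(78, Add(9, 4)) = Mul(78, 13) = 1014)
Add(Add(m, Add(5590, Mul(-1, -12773))), Function('g')(-85, -60)) = Add(Add(1014, Add(5590, Mul(-1, -12773))), Add(3, -85)) = Add(Add(1014, Add(5590, 12773)), -82) = Add(Add(1014, 18363), -82) = Add(19377, -82) = 19295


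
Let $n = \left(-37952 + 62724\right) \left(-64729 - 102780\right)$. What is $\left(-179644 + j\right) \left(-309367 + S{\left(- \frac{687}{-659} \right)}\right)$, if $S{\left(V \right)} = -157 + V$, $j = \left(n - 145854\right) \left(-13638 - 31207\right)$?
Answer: $- \frac{37958303265436425662934}{659} \approx -5.76 \cdot 10^{19}$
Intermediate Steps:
$n = -4149532948$ ($n = 24772 \left(-167509\right) = -4149532948$)
$j = 186092345875690$ ($j = \left(-4149532948 - 145854\right) \left(-13638 - 31207\right) = \left(-4149678802\right) \left(-44845\right) = 186092345875690$)
$\left(-179644 + j\right) \left(-309367 + S{\left(- \frac{687}{-659} \right)}\right) = \left(-179644 + 186092345875690\right) \left(-309367 - \left(157 + \frac{687}{-659}\right)\right) = 186092345696046 \left(-309367 - \frac{102776}{659}\right) = 186092345696046 \left(- \frac{203975629}{659}\right) = - \frac{37958303265436425662934}{659}$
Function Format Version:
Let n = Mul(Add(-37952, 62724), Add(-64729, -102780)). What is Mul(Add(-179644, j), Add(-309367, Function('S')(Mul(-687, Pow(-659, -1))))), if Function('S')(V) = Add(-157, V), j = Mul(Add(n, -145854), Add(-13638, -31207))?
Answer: Rational(-37958303265436425662934, 659) ≈ -5.7600e+19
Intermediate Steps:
n = -4149532948 (n = Mul(24772, -167509) = -4149532948)
j = 186092345875690 (j = Mul(Add(-4149532948, -145854), Add(-13638, -31207)) = Mul(-4149678802, -44845) = 186092345875690)
Mul(Add(-179644, j), Add(-309367, Function('S')(Mul(-687, Pow(-659, -1))))) = Mul(Add(-179644, 186092345875690), Add(-309367, Add(-157, Mul(-687, Pow(-659, -1))))) = Mul(186092345696046, Add(-309367, Add(-157, Mul(-687, Rational(-1, 659))))) = Mul(186092345696046, Add(-309367, Add(-157, Rational(687, 659)))) = Mul(186092345696046, Add(-309367, Rational(-102776, 659))) = Mul(186092345696046, Rational(-203975629, 659)) = Rational(-37958303265436425662934, 659)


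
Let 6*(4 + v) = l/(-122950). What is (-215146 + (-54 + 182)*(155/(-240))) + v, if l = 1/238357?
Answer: -37845642329937401/175835958900 ≈ -2.1523e+5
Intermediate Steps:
l = 1/238357 ≈ 4.1954e-6
v = -703343835601/175835958900 (v = -4 + ((1/238357)/(-122950))/6 = -4 + ((1/238357)*(-1/122950))/6 = -4 + (⅙)*(-1/29305993150) = -4 - 1/175835958900 = -703343835601/175835958900 ≈ -4.0000)
(-215146 + (-54 + 182)*(155/(-240))) + v = (-215146 + (-54 + 182)*(155/(-240))) - 703343835601/175835958900 = (-215146 + 128*(155*(-1/240))) - 703343835601/175835958900 = (-215146 + 128*(-31/48)) - 703343835601/175835958900 = (-215146 - 248/3) - 703343835601/175835958900 = -645686/3 - 703343835601/175835958900 = -37845642329937401/175835958900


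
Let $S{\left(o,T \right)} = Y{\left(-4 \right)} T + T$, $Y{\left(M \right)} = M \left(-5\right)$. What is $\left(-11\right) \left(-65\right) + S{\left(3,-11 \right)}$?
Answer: $484$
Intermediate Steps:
$Y{\left(M \right)} = - 5 M$
$S{\left(o,T \right)} = 21 T$ ($S{\left(o,T \right)} = \left(-5\right) \left(-4\right) T + T = 20 T + T = 21 T$)
$\left(-11\right) \left(-65\right) + S{\left(3,-11 \right)} = \left(-11\right) \left(-65\right) + 21 \left(-11\right) = 715 - 231 = 484$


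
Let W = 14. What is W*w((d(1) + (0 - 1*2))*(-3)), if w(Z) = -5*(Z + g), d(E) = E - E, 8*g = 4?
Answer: -455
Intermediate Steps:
g = 1/2 (g = (1/8)*4 = 1/2 ≈ 0.50000)
d(E) = 0
w(Z) = -5/2 - 5*Z (w(Z) = -5*(Z + 1/2) = -5*(1/2 + Z) = -5/2 - 5*Z)
W*w((d(1) + (0 - 1*2))*(-3)) = 14*(-5/2 - 5*(0 + (0 - 1*2))*(-3)) = 14*(-5/2 - 5*(0 + (0 - 2))*(-3)) = 14*(-5/2 - 5*(0 - 2)*(-3)) = 14*(-5/2 - (-10)*(-3)) = 14*(-5/2 - 5*6) = 14*(-5/2 - 30) = 14*(-65/2) = -455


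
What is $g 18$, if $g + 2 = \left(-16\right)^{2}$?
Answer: $4572$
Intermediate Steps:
$g = 254$ ($g = -2 + \left(-16\right)^{2} = -2 + 256 = 254$)
$g 18 = 254 \cdot 18 = 4572$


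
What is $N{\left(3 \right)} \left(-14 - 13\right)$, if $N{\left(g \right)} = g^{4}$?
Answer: $-2187$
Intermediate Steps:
$N{\left(3 \right)} \left(-14 - 13\right) = 3^{4} \left(-14 - 13\right) = 81 \left(-27\right) = -2187$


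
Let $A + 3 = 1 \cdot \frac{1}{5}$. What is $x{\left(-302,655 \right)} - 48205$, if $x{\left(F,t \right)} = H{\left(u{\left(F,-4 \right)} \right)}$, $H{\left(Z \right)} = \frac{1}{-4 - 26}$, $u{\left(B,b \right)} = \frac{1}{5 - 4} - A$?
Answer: $- \frac{1446151}{30} \approx -48205.0$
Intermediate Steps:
$A = - \frac{14}{5}$ ($A = -3 + 1 \cdot \frac{1}{5} = -3 + \frac{1}{5} = - \frac{14}{5} \approx -2.8$)
$u{\left(B,b \right)} = \frac{19}{5}$ ($u{\left(B,b \right)} = \frac{1}{5 - 4} - - \frac{14}{5} = 1^{-1} + \frac{14}{5} = 1 + \frac{14}{5} = \frac{19}{5}$)
$H{\left(Z \right)} = - \frac{1}{30}$ ($H{\left(Z \right)} = \frac{1}{-30} = - \frac{1}{30}$)
$x{\left(F,t \right)} = - \frac{1}{30}$
$x{\left(-302,655 \right)} - 48205 = - \frac{1}{30} - 48205 = - \frac{1446151}{30}$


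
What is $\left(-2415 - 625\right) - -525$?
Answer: $-2515$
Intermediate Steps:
$\left(-2415 - 625\right) - -525 = -3040 + \left(-1482 + 2007\right) = -3040 + 525 = -2515$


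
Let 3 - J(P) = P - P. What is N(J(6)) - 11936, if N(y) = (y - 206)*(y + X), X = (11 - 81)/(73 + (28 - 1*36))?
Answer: -160243/13 ≈ -12326.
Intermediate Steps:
X = -14/13 (X = -70/(73 + (28 - 36)) = -70/(73 - 8) = -70/65 = -70*1/65 = -14/13 ≈ -1.0769)
J(P) = 3 (J(P) = 3 - (P - P) = 3 - 1*0 = 3 + 0 = 3)
N(y) = (-206 + y)*(-14/13 + y) (N(y) = (y - 206)*(y - 14/13) = (-206 + y)*(-14/13 + y))
N(J(6)) - 11936 = (2884/13 + 3**2 - 2692/13*3) - 11936 = (2884/13 + 9 - 8076/13) - 11936 = -5075/13 - 11936 = -160243/13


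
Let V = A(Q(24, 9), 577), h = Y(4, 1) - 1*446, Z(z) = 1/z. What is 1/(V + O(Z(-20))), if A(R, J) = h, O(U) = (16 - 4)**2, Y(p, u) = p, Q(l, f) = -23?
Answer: -1/298 ≈ -0.0033557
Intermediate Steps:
O(U) = 144 (O(U) = 12**2 = 144)
h = -442 (h = 4 - 1*446 = 4 - 446 = -442)
A(R, J) = -442
V = -442
1/(V + O(Z(-20))) = 1/(-442 + 144) = 1/(-298) = -1/298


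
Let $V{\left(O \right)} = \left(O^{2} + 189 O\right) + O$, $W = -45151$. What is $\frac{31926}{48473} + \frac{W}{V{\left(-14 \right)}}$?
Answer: $\frac{2267270087}{119437472} \approx 18.983$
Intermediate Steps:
$V{\left(O \right)} = O^{2} + 190 O$
$\frac{31926}{48473} + \frac{W}{V{\left(-14 \right)}} = \frac{31926}{48473} - \frac{45151}{\left(-14\right) \left(190 - 14\right)} = 31926 \cdot \frac{1}{48473} - \frac{45151}{\left(-14\right) 176} = \frac{31926}{48473} - \frac{45151}{-2464} = \frac{31926}{48473} - - \frac{45151}{2464} = \frac{31926}{48473} + \frac{45151}{2464} = \frac{2267270087}{119437472}$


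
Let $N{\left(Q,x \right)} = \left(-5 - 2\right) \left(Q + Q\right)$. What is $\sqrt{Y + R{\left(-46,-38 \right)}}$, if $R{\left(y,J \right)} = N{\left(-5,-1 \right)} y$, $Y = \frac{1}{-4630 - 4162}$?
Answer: $\frac{i \sqrt{62225909718}}{4396} \approx 56.745 i$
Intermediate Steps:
$N{\left(Q,x \right)} = - 14 Q$ ($N{\left(Q,x \right)} = - 7 \cdot 2 Q = - 14 Q$)
$Y = - \frac{1}{8792}$ ($Y = \frac{1}{-8792} = - \frac{1}{8792} \approx -0.00011374$)
$R{\left(y,J \right)} = 70 y$ ($R{\left(y,J \right)} = \left(-14\right) \left(-5\right) y = 70 y$)
$\sqrt{Y + R{\left(-46,-38 \right)}} = \sqrt{- \frac{1}{8792} + 70 \left(-46\right)} = \sqrt{- \frac{1}{8792} - 3220} = \sqrt{- \frac{28310241}{8792}} = \frac{i \sqrt{62225909718}}{4396}$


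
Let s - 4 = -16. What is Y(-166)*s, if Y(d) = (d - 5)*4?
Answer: 8208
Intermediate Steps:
s = -12 (s = 4 - 16 = -12)
Y(d) = -20 + 4*d (Y(d) = (-5 + d)*4 = -20 + 4*d)
Y(-166)*s = (-20 + 4*(-166))*(-12) = (-20 - 664)*(-12) = -684*(-12) = 8208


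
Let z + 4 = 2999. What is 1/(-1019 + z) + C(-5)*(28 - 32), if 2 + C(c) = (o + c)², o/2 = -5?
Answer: -1762591/1976 ≈ -892.00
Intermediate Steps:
o = -10 (o = 2*(-5) = -10)
z = 2995 (z = -4 + 2999 = 2995)
C(c) = -2 + (-10 + c)²
1/(-1019 + z) + C(-5)*(28 - 32) = 1/(-1019 + 2995) + (-2 + (-10 - 5)²)*(28 - 32) = 1/1976 + (-2 + (-15)²)*(-4) = 1/1976 + (-2 + 225)*(-4) = 1/1976 + 223*(-4) = 1/1976 - 892 = -1762591/1976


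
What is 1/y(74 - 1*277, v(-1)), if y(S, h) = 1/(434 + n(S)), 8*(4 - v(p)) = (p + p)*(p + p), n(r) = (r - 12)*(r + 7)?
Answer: 42574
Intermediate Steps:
n(r) = (-12 + r)*(7 + r)
v(p) = 4 - p**2/2 (v(p) = 4 - (p + p)*(p + p)/8 = 4 - 2*p*2*p/8 = 4 - p**2/2)
y(S, h) = 1/(350 + S**2 - 5*S) (y(S, h) = 1/(434 + (-84 + S**2 - 5*S)) = 1/(350 + S**2 - 5*S))
1/y(74 - 1*277, v(-1)) = 1/(1/(350 + (74 - 1*277)**2 - 5*(74 - 1*277))) = 1/(1/(350 + (74 - 277)**2 - 5*(74 - 277))) = 1/(1/(350 + (-203)**2 - 5*(-203))) = 1/(1/(350 + 41209 + 1015)) = 1/(1/42574) = 42574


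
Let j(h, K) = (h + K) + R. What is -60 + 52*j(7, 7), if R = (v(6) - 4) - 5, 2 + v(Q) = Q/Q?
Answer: 148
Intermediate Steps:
v(Q) = -1 (v(Q) = -2 + Q/Q = -2 + 1 = -1)
R = -10 (R = (-1 - 4) - 5 = -5 - 5 = -10)
j(h, K) = -10 + K + h (j(h, K) = (h + K) - 10 = (K + h) - 10 = -10 + K + h)
-60 + 52*j(7, 7) = -60 + 52*(-10 + 7 + 7) = -60 + 52*4 = -60 + 208 = 148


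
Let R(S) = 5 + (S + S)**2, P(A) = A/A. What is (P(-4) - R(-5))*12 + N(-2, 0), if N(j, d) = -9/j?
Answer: -2487/2 ≈ -1243.5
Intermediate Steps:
P(A) = 1
R(S) = 5 + 4*S**2 (R(S) = 5 + (2*S)**2 = 5 + 4*S**2)
(P(-4) - R(-5))*12 + N(-2, 0) = (1 - (5 + 4*(-5)**2))*12 - 9/(-2) = (1 - (5 + 4*25))*12 - 9*(-1/2) = (1 - (5 + 100))*12 + 9/2 = (1 - 1*105)*12 + 9/2 = (1 - 105)*12 + 9/2 = -104*12 + 9/2 = -1248 + 9/2 = -2487/2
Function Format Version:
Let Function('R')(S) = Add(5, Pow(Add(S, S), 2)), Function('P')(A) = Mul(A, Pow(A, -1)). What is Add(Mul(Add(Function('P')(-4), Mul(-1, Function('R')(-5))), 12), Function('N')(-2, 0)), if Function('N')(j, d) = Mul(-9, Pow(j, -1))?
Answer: Rational(-2487, 2) ≈ -1243.5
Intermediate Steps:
Function('P')(A) = 1
Function('R')(S) = Add(5, Mul(4, Pow(S, 2))) (Function('R')(S) = Add(5, Pow(Mul(2, S), 2)) = Add(5, Mul(4, Pow(S, 2))))
Add(Mul(Add(Function('P')(-4), Mul(-1, Function('R')(-5))), 12), Function('N')(-2, 0)) = Add(Mul(Add(1, Mul(-1, Add(5, Mul(4, Pow(-5, 2))))), 12), Mul(-9, Pow(-2, -1))) = Add(Mul(Add(1, Mul(-1, Add(5, Mul(4, 25)))), 12), Mul(-9, Rational(-1, 2))) = Add(Mul(Add(1, Mul(-1, Add(5, 100))), 12), Rational(9, 2)) = Add(Mul(Add(1, Mul(-1, 105)), 12), Rational(9, 2)) = Add(Mul(Add(1, -105), 12), Rational(9, 2)) = Add(Mul(-104, 12), Rational(9, 2)) = Add(-1248, Rational(9, 2)) = Rational(-2487, 2)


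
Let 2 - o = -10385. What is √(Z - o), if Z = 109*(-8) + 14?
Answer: I*√11245 ≈ 106.04*I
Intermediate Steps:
o = 10387 (o = 2 - 1*(-10385) = 2 + 10385 = 10387)
Z = -858 (Z = -872 + 14 = -858)
√(Z - o) = √(-858 - 1*10387) = √(-858 - 10387) = √(-11245) = I*√11245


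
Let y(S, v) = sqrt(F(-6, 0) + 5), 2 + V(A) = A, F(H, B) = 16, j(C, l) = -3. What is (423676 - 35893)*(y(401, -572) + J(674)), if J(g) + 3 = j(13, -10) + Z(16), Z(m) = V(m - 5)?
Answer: 1163349 + 387783*sqrt(21) ≈ 2.9404e+6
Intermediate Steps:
V(A) = -2 + A
Z(m) = -7 + m (Z(m) = -2 + (m - 5) = -2 + (-5 + m) = -7 + m)
y(S, v) = sqrt(21) (y(S, v) = sqrt(16 + 5) = sqrt(21))
J(g) = 3 (J(g) = -3 + (-3 + (-7 + 16)) = -3 + (-3 + 9) = -3 + 6 = 3)
(423676 - 35893)*(y(401, -572) + J(674)) = (423676 - 35893)*(sqrt(21) + 3) = 387783*(3 + sqrt(21)) = 1163349 + 387783*sqrt(21)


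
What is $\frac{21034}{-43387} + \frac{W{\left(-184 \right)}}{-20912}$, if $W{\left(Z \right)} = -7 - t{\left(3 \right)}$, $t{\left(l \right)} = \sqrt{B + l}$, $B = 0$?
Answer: $- \frac{439559299}{907308944} + \frac{\sqrt{3}}{20912} \approx -0.48438$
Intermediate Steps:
$t{\left(l \right)} = \sqrt{l}$ ($t{\left(l \right)} = \sqrt{0 + l} = \sqrt{l}$)
$W{\left(Z \right)} = -7 - \sqrt{3}$
$\frac{21034}{-43387} + \frac{W{\left(-184 \right)}}{-20912} = \frac{21034}{-43387} + \frac{-7 - \sqrt{3}}{-20912} = 21034 \left(- \frac{1}{43387}\right) + \left(-7 - \sqrt{3}\right) \left(- \frac{1}{20912}\right) = - \frac{21034}{43387} + \left(\frac{7}{20912} + \frac{\sqrt{3}}{20912}\right) = - \frac{439559299}{907308944} + \frac{\sqrt{3}}{20912}$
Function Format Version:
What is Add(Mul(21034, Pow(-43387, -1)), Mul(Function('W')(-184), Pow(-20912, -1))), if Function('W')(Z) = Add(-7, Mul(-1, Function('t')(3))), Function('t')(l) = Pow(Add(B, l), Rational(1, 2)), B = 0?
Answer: Add(Rational(-439559299, 907308944), Mul(Rational(1, 20912), Pow(3, Rational(1, 2)))) ≈ -0.48438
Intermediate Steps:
Function('t')(l) = Pow(l, Rational(1, 2)) (Function('t')(l) = Pow(Add(0, l), Rational(1, 2)) = Pow(l, Rational(1, 2)))
Function('W')(Z) = Add(-7, Mul(-1, Pow(3, Rational(1, 2))))
Add(Mul(21034, Pow(-43387, -1)), Mul(Function('W')(-184), Pow(-20912, -1))) = Add(Mul(21034, Pow(-43387, -1)), Mul(Add(-7, Mul(-1, Pow(3, Rational(1, 2)))), Pow(-20912, -1))) = Add(Mul(21034, Rational(-1, 43387)), Mul(Add(-7, Mul(-1, Pow(3, Rational(1, 2)))), Rational(-1, 20912))) = Add(Rational(-21034, 43387), Add(Rational(7, 20912), Mul(Rational(1, 20912), Pow(3, Rational(1, 2))))) = Add(Rational(-439559299, 907308944), Mul(Rational(1, 20912), Pow(3, Rational(1, 2))))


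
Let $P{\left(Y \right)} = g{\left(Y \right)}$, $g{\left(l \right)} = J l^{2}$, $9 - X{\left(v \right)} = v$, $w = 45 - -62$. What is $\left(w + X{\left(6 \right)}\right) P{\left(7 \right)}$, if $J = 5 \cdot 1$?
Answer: $26950$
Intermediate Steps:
$w = 107$ ($w = 45 + 62 = 107$)
$X{\left(v \right)} = 9 - v$
$J = 5$
$g{\left(l \right)} = 5 l^{2}$
$P{\left(Y \right)} = 5 Y^{2}$
$\left(w + X{\left(6 \right)}\right) P{\left(7 \right)} = \left(107 + \left(9 - 6\right)\right) 5 \cdot 7^{2} = \left(107 + \left(9 - 6\right)\right) 5 \cdot 49 = \left(107 + 3\right) 245 = 110 \cdot 245 = 26950$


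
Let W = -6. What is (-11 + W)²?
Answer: 289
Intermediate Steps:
(-11 + W)² = (-11 - 6)² = (-17)² = 289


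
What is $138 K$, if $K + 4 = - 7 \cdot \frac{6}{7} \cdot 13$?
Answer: $-11316$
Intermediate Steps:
$K = -82$ ($K = -4 + - 7 \cdot \frac{6}{7} \cdot 13 = -4 + - 7 \cdot 6 \cdot \frac{1}{7} \cdot 13 = -4 + \left(-7\right) \frac{6}{7} \cdot 13 = -4 - 78 = -82$)
$138 K = 138 \left(-82\right) = -11316$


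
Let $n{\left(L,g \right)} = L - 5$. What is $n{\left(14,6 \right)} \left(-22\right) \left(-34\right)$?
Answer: $6732$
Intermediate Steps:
$n{\left(L,g \right)} = -5 + L$ ($n{\left(L,g \right)} = L - 5 = -5 + L$)
$n{\left(14,6 \right)} \left(-22\right) \left(-34\right) = \left(-5 + 14\right) \left(-22\right) \left(-34\right) = 9 \left(-22\right) \left(-34\right) = \left(-198\right) \left(-34\right) = 6732$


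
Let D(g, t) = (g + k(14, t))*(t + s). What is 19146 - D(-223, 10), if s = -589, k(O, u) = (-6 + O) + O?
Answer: -97233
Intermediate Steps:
k(O, u) = -6 + 2*O
D(g, t) = (-589 + t)*(22 + g) (D(g, t) = (g + (-6 + 2*14))*(t - 589) = (g + (-6 + 28))*(-589 + t) = (g + 22)*(-589 + t) = (22 + g)*(-589 + t) = (-589 + t)*(22 + g))
19146 - D(-223, 10) = 19146 - (-12958 - 589*(-223) + 22*10 - 223*10) = 19146 - (-12958 + 131347 + 220 - 2230) = 19146 - 1*116379 = 19146 - 116379 = -97233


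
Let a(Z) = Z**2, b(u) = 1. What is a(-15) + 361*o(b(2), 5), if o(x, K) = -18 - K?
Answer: -8078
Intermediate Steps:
a(-15) + 361*o(b(2), 5) = (-15)**2 + 361*(-18 - 1*5) = 225 + 361*(-18 - 5) = 225 + 361*(-23) = 225 - 8303 = -8078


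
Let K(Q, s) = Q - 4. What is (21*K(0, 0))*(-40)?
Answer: 3360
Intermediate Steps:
K(Q, s) = -4 + Q
(21*K(0, 0))*(-40) = (21*(-4 + 0))*(-40) = (21*(-4))*(-40) = -84*(-40) = 3360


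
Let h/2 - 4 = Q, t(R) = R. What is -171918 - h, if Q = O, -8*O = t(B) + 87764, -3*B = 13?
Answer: -1799833/12 ≈ -1.4999e+5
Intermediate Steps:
B = -13/3 (B = -1/3*13 = -13/3 ≈ -4.3333)
O = -263279/24 (O = -(-13/3 + 87764)/8 = -1/8*263279/3 = -263279/24 ≈ -10970.)
Q = -263279/24 ≈ -10970.
h = -263183/12 (h = 8 + 2*(-263279/24) = 8 - 263279/12 = -263183/12 ≈ -21932.)
-171918 - h = -171918 - 1*(-263183/12) = -171918 + 263183/12 = -1799833/12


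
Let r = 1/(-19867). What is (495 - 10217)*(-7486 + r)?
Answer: 1445898257086/19867 ≈ 7.2779e+7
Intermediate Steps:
r = -1/19867 ≈ -5.0335e-5
(495 - 10217)*(-7486 + r) = (495 - 10217)*(-7486 - 1/19867) = -9722*(-148724363/19867) = 1445898257086/19867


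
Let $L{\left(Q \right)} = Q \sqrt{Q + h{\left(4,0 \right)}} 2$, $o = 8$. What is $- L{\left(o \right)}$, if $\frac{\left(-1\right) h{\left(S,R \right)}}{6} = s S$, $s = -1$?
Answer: $- 64 \sqrt{2} \approx -90.51$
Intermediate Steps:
$h{\left(S,R \right)} = 6 S$ ($h{\left(S,R \right)} = - 6 \left(- S\right) = 6 S$)
$L{\left(Q \right)} = 2 Q \sqrt{24 + Q}$ ($L{\left(Q \right)} = Q \sqrt{Q + 6 \cdot 4} \cdot 2 = Q \sqrt{Q + 24} \cdot 2 = Q \sqrt{24 + Q} 2 = 2 Q \sqrt{24 + Q}$)
$- L{\left(o \right)} = - 2 \cdot 8 \sqrt{24 + 8} = - 2 \cdot 8 \sqrt{32} = - 2 \cdot 8 \cdot 4 \sqrt{2} = - 64 \sqrt{2}$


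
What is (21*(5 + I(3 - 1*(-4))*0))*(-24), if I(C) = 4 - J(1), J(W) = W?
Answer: -2520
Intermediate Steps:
I(C) = 3 (I(C) = 4 - 1*1 = 4 - 1 = 3)
(21*(5 + I(3 - 1*(-4))*0))*(-24) = (21*(5 + 3*0))*(-24) = (21*(5 + 0))*(-24) = (21*5)*(-24) = 105*(-24) = -2520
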